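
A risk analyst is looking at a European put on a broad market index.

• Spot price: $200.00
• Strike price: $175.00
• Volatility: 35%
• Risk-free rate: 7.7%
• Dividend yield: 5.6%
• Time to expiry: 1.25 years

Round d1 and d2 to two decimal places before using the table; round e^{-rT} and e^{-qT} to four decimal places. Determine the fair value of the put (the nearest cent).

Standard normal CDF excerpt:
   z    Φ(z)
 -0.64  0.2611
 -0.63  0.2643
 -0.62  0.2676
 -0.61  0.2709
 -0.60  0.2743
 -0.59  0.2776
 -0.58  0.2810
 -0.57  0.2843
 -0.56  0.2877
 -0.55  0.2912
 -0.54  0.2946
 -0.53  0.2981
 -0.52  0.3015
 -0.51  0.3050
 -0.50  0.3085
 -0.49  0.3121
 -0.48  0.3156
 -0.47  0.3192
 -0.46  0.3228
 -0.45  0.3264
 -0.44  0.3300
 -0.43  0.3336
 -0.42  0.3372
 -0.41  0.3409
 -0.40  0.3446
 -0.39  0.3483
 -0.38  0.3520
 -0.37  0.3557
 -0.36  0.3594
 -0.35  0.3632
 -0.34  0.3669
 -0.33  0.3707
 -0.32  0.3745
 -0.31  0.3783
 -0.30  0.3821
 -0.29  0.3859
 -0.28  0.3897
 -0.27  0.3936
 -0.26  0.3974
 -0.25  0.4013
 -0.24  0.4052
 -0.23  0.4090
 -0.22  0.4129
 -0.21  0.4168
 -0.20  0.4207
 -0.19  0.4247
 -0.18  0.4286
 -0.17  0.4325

T = 1.25;  σ√T = 0.3913
d₁ = [ln(200/175) + (0.077 − 0.056 + ½·0.35²)·1.25] / (σ√T) = (0.1335 + 0.1028) / 0.3913 = 0.6040 → 0.60
d₂ = 0.6040 − 0.3913 = 0.2127 → 0.21
exp(−qT) = exp(−0.056·1.25) = 0.9324;  exp(−rT) = exp(−0.077·1.25) = 0.9082
N(−d₂) = N(-0.21) = 0.4168;  N(−d₁) = N(-0.60) = 0.2743
P = 175·0.9082·0.4168 − 200·0.9324·0.2743 = 66.2441 − 51.1515 = 15.0926

$15.09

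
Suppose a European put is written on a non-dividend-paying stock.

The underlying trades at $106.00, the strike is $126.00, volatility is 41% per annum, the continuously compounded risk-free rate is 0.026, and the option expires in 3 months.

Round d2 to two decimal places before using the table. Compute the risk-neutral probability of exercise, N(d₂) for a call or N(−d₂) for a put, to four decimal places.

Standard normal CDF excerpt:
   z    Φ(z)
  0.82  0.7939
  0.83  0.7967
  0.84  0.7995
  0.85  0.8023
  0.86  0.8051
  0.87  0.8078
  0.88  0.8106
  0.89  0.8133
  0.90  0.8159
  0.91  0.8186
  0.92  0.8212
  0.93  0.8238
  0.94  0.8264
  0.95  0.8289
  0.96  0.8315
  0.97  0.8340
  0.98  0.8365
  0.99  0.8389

σ√T = 0.41·√0.25 = 0.2050
d₁ = [ln(106/126) + (0.026 + ½·0.41²)·0.25] / (σ√T) = (-0.1728 + 0.0275) / 0.2050 = -0.7089 → -0.71
d₂ = -0.7089 − 0.2050 = -0.9139 → -0.91
Risk-neutral Pr[S_T < K] = N(−d₂) = N(0.91) = 0.8186

0.8186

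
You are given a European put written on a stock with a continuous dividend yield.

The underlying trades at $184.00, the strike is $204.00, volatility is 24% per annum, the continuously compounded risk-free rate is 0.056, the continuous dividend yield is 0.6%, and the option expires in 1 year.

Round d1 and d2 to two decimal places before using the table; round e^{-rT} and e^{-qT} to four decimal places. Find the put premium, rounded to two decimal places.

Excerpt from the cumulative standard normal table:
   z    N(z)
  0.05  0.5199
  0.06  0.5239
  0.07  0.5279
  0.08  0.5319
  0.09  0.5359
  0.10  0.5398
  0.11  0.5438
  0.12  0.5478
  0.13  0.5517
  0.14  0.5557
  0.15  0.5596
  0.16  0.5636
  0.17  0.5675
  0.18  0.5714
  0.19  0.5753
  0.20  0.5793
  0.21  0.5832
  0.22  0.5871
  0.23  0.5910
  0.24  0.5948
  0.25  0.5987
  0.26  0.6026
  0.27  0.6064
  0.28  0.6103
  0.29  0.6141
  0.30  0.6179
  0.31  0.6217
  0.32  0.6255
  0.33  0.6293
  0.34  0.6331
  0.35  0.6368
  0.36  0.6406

σ√T = 0.24·√1 = 0.2400
d₁ = [ln(184/204) + (0.056 − 0.006 + ½·0.24²)·1] / (σ√T) = (-0.1032 + 0.0788) / 0.2400 = -0.1016 → -0.10
d₂ = -0.1016 − 0.2400 = -0.3416 → -0.34
exp(−qT) = exp(−0.006·1) = 0.9940;  exp(−rT) = exp(−0.056·1) = 0.9455
N(−d₂) = N(0.34) = 0.6331;  N(−d₁) = N(0.10) = 0.5398
P = 204·0.9455·0.6331 − 184·0.9940·0.5398 = 122.1136 − 98.7273 = 23.3863

$23.39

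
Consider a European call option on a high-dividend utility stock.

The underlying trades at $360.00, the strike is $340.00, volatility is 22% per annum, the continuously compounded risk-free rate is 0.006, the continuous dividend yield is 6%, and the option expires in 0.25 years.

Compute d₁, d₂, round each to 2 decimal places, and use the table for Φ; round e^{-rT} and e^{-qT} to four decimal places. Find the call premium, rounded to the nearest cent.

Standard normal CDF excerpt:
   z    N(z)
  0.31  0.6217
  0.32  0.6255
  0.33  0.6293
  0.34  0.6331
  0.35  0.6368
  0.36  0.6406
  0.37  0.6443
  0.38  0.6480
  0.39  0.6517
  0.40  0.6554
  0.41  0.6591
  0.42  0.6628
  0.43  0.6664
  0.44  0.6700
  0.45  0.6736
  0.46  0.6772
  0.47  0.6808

$23.95

σ√T = 0.22·√0.25 = 0.1100
d₁ = [ln(360/340) + (0.006 − 0.06 + ½·0.22²)·0.25] / (σ√T) = (0.0572 − 0.0075) / 0.1100 = 0.4519 which rounds to 0.45
d₂ = 0.4519 − 0.1100 = 0.3419 which rounds to 0.34
exp(−qT) = exp(−0.06·0.25) = 0.9851;  exp(−rT) = exp(−0.006·0.25) = 0.9985
N(d₁) = N(0.45) = 0.6736;  N(d₂) = N(0.34) = 0.6331
C = 360·0.9851·0.6736 − 340·0.9985·0.6331 = 238.8828 − 214.9311 = 23.9517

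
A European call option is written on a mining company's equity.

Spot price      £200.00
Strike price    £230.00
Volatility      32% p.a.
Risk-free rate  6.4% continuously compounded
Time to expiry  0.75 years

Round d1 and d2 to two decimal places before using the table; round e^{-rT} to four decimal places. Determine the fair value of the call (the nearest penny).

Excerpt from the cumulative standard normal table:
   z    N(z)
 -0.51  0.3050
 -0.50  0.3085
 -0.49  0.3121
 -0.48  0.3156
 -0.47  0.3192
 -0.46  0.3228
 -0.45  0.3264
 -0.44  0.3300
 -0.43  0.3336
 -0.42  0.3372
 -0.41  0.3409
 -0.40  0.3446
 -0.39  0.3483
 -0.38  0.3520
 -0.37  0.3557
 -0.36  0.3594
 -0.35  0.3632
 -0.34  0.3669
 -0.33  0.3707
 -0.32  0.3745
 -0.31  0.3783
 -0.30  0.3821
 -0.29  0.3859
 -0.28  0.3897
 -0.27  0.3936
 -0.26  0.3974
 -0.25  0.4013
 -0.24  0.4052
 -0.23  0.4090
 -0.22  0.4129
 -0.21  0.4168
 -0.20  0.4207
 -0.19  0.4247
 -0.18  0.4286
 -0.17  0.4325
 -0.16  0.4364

T = 0.75;  σ√T = 0.2771
d₁ = [ln(200/230) + (0.064 + ½·0.32²)·0.75] / (σ√T) = (-0.1398 + 0.0864) / 0.2771 = -0.1926 which rounds to -0.19
d₂ = -0.1926 − 0.2771 = -0.4697 which rounds to -0.47
exp(−rT) = exp(−0.064·0.75) = 0.9531
N(d₁) = N(-0.19) = 0.4247;  N(d₂) = N(-0.47) = 0.3192
C = 200·0.4247 − 230·0.9531·0.3192 = 84.9400 − 69.9728 = 14.9672

£14.97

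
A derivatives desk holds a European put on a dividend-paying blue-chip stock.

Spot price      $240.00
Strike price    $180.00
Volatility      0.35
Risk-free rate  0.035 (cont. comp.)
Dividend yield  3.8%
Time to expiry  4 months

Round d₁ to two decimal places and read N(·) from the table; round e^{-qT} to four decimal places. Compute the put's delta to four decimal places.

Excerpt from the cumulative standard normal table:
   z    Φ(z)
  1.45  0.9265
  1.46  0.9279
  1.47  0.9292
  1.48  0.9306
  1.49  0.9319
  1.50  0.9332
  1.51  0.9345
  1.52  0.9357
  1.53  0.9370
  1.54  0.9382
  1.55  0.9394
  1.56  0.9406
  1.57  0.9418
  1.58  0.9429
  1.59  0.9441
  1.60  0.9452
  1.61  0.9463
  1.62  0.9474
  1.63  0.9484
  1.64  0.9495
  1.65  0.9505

-0.0635

σ√T = 0.35 × 0.5774 = 0.2021
d₁ = [ln(240/180) + (0.035 − 0.038 + 0.35²/2)·0.3333] / 0.2021 = [0.2877 + 0.0194] / 0.2021 = 1.5197 ⇒ 1.52
N(d₁) = N(1.52) = 0.9357
Δ_put = e^(−qT)·(N(d₁) − 1) = 0.9874·(0.9357 − 1) = -0.0635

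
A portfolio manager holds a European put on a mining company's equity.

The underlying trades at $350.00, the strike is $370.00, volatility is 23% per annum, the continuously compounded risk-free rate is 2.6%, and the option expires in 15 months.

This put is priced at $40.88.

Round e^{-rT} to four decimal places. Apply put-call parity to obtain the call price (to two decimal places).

$32.72

exp(−rT) = exp(−0.026·1.25) = 0.9680
Put-call parity: C − P = S − K·e^(−rT) = 350 − 370·0.9680 = 350 − 358.1600 = -8.1600
C = P + (C − P) = 40.88 + (-8.1600) = 32.7200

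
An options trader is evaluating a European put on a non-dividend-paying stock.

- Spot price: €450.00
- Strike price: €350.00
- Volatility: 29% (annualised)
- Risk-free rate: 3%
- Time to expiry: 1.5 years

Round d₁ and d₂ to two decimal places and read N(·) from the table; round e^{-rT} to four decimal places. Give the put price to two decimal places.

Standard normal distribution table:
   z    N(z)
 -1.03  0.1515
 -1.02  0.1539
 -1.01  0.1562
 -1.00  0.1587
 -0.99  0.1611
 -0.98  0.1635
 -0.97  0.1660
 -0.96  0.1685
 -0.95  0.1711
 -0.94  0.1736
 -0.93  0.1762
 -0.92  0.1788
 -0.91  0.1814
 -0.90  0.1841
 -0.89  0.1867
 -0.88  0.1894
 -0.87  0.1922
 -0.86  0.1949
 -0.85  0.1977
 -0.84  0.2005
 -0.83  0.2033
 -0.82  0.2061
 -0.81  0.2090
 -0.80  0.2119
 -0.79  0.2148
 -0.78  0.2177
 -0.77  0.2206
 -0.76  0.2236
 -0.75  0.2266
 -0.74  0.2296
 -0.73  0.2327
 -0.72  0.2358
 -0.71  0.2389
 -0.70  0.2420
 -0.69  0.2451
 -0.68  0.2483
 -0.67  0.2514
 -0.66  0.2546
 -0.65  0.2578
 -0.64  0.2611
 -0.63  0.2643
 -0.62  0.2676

σ√T = 0.29·√1.5 = 0.3552
d₁ = [ln(450/350) + (0.03 + 0.29²/2)·1.5] / 0.3552 = [0.2513 + 0.1081] / 0.3552 = 1.0119 ⇒ 1.01
d₂ = d₁ − σ√T = 1.0119 − 0.3552 = 0.6567 ⇒ 0.66
e^(−rT) = e^(−0.03·1.5) = 0.9560
N(−d₂) = N(-0.66) = 0.2546;  N(−d₁) = N(-1.01) = 0.1562
P = 350·0.9560·0.2546 − 450·0.1562 = 85.1892 − 70.2900 = 14.8992

€14.90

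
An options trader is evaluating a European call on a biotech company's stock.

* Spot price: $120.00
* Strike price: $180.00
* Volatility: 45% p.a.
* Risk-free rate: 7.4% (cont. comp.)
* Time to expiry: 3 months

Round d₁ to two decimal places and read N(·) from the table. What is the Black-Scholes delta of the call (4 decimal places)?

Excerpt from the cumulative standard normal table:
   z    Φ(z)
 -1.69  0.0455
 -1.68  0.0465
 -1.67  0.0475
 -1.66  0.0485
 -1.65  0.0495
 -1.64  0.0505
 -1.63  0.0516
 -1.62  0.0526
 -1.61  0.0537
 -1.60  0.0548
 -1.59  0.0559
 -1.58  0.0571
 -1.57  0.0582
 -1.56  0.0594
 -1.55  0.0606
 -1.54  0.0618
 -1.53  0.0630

0.0537

σ√T = 0.45 × 0.5000 = 0.2250
d₁ = [ln(120/180) + (0.074 + 0.45²/2)·0.25] / 0.2250 = [-0.4055 + 0.0438] / 0.2250 = -1.6073 ⇒ -1.61
N(d₁) = N(-1.61) = 0.0537
Δ_call = N(d₁) = 0.0537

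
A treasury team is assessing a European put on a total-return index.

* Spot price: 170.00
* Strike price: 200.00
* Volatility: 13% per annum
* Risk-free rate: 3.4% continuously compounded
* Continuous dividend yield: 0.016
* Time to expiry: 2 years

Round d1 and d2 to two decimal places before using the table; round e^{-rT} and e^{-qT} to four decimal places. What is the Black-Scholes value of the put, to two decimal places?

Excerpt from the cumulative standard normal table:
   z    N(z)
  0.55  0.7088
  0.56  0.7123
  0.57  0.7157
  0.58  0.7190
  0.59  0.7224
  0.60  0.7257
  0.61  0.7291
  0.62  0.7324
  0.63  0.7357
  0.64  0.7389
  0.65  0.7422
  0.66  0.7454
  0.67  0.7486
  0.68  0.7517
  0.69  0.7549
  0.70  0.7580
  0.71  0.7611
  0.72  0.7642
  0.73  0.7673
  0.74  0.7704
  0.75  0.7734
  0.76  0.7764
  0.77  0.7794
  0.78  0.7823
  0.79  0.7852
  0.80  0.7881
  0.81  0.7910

T = 2;  σ√T = 0.1838
d₁ = [ln(170/200) + (0.034 − 0.016 + 0.13²/2)·2] / 0.1838 = [-0.1625 + 0.0529] / 0.1838 = -0.5962 → -0.60
d₂ = d₁ − σ√T = -0.5962 − 0.1838 = -0.7801 → -0.78
e^(−qT) = e^(−0.016·2) = 0.9685;  e^(−rT) = e^(−0.034·2) = 0.9343
P = 200·0.9343·N(0.78) − 170·0.9685·N(0.60) = 200·0.9343·0.7823 − 170·0.9685·0.7257 = 146.1806 − 119.4829 = 26.6977

26.70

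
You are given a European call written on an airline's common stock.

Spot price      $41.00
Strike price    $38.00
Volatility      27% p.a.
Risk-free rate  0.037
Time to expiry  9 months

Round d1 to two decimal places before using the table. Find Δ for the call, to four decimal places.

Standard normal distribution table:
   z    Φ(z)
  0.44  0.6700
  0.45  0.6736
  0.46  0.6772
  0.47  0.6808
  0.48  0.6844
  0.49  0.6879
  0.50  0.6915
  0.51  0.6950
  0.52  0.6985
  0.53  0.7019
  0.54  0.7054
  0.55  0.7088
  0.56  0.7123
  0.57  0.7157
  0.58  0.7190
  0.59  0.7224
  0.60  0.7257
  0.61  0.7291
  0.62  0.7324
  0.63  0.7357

σ√T = 0.27·√0.75 = 0.2338
ln(S/K) + (r + σ²/2)T = ln(41/38) + (0.037 + 0.27²/2)·0.75 = 0.0760 + 0.0551 = 0.1311
d₁ = 0.1311 / 0.2338 = 0.5606 ⇒ 0.56
N(d₁) = N(0.56) = 0.7123
Δ_call = N(d₁) = 0.7123

0.7123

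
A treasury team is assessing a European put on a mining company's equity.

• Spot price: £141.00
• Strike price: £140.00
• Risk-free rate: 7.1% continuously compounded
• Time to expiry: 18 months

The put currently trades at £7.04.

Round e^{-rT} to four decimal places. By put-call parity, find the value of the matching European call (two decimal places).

£22.18

e^(−rT) = e^(−0.071·1.5) = 0.8990
Put-call parity: C − P = S − K·e^(−rT) = 141 − 140·0.8990 = 141 − 125.8600 = 15.1400
C = P + (C − P) = 7.04 + (15.1400) = 22.1800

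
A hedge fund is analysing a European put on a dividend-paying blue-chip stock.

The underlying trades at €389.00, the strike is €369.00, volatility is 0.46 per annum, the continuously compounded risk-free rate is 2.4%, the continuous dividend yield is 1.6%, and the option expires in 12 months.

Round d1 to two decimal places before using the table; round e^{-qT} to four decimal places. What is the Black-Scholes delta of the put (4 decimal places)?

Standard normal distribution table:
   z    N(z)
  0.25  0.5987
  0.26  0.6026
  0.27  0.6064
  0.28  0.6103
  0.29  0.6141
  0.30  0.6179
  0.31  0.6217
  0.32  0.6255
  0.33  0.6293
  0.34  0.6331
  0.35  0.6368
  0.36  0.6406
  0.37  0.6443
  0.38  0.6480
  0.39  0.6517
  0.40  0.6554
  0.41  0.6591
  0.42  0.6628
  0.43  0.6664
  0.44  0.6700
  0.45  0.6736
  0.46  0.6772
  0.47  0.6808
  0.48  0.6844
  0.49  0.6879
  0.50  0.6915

σ√T = 0.46 × 1.0000 = 0.4600
d₁ = [ln(389/369) + (0.024 − 0.016 + 0.46²/2)·1] / 0.4600 = [0.0528 + 0.1138] / 0.4600 = 0.3621 ⇒ 0.36
N(d₁) = N(0.36) = 0.6406
Δ_put = e^(−qT)·(N(d₁) − 1) = 0.9841·(0.6406 − 1) = -0.3537

-0.3537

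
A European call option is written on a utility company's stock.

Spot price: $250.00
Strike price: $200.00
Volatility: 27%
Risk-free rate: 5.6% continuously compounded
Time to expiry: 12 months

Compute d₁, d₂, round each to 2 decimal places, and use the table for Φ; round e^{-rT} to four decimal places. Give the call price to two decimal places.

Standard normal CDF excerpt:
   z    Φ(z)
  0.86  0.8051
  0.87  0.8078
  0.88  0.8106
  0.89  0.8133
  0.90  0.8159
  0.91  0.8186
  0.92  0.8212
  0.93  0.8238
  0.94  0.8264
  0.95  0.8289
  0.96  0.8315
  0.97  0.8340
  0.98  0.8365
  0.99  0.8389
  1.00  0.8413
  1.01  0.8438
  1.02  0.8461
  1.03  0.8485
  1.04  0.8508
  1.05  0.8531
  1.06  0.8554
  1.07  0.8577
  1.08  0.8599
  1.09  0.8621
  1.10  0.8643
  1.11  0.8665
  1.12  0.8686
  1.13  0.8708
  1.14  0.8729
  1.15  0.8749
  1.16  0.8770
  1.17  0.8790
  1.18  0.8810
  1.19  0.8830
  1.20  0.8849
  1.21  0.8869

T = 1;  σ√T = 0.2700
d₁ = [ln(250/200) + (0.056 + 0.27²/2)·1] / 0.2700 = [0.2231 + 0.0925] / 0.2700 = 1.1689 which rounds to 1.17
d₂ = d₁ − σ√T = 1.1689 − 0.2700 = 0.8989 which rounds to 0.90
e^(−rT) = e^(−0.056·1) = 0.9455
N(d₁) = N(1.17) = 0.8790;  N(d₂) = N(0.90) = 0.8159
C = 250·0.8790 − 200·0.9455·0.8159 = 219.7500 − 154.2867 = 65.4633

$65.46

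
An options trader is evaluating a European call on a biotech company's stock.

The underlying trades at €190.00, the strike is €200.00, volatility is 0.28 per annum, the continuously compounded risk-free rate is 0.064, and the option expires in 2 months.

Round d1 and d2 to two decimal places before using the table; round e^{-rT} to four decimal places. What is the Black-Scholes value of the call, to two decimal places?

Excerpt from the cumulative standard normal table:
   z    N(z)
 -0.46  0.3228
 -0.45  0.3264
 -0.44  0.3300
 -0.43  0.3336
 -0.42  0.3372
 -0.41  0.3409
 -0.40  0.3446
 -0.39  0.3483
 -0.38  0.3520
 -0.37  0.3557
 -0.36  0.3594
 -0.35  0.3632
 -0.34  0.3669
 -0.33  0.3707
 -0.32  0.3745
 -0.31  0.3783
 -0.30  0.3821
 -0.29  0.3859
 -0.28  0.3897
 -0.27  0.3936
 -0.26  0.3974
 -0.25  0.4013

σ√T = 0.28·√0.1667 = 0.1143
d₁ = [ln(190/200) + (0.064 + ½·0.28²)·0.1667] / (σ√T) = (-0.0513 + 0.0172) / 0.1143 = -0.2983 which rounds to -0.30
d₂ = -0.2983 − 0.1143 = -0.4126 which rounds to -0.41
e^(−rT) = e^(−0.064·0.1667) = 0.9894
N(d₁) = N(-0.30) = 0.3821;  N(d₂) = N(-0.41) = 0.3409
C = 190·0.3821 − 200·0.9894·0.3409 = 72.5990 − 67.4573 = 5.1417

€5.14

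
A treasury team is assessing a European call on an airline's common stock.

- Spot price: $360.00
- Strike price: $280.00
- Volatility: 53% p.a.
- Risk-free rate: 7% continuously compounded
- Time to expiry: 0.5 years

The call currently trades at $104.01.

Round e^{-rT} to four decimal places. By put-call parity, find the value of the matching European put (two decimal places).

$14.38

e^(−rT) = e^(−0.07·0.5) = 0.9656
Put-call parity: C − P = S − K·e^(−rT) = 360 − 280·0.9656 = 360 − 270.3680 = 89.6320
P = C − (C − P) = 104.01 − (89.6320) = 14.3780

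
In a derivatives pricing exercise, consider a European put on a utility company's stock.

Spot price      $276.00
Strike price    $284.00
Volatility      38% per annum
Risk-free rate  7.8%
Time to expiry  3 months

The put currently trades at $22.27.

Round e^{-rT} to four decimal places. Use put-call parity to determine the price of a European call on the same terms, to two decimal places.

exp(−rT) = exp(−0.078·0.25) = 0.9807
Put-call parity: C − P = S − K·e^(−rT) = 276 − 284·0.9807 = 276 − 278.5188 = -2.5188
C = P + (C − P) = 22.27 + (-2.5188) = 19.7512

$19.75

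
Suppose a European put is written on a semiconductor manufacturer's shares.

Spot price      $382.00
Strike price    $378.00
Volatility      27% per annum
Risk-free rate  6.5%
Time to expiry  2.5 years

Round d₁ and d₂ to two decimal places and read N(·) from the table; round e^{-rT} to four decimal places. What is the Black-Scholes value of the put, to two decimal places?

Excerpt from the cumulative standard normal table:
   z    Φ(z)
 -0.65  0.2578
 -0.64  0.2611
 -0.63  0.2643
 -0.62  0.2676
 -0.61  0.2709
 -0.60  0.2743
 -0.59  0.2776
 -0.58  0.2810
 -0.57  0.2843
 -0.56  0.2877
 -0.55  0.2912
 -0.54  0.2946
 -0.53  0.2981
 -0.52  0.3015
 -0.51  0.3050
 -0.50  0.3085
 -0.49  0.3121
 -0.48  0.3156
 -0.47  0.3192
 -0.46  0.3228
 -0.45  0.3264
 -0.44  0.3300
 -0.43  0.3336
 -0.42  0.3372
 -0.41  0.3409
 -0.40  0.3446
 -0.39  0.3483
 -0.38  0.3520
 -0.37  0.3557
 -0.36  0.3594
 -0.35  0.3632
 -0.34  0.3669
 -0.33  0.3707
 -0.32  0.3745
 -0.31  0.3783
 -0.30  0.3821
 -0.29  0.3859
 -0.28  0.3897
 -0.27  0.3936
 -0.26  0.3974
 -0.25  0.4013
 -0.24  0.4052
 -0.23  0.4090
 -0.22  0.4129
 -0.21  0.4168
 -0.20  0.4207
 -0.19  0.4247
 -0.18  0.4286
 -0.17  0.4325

$34.23

σ√T = 0.27·√2.5 = 0.4269
d₁ = [ln(382/378) + (0.065 + ½·0.27²)·2.5] / (σ√T) = (0.0105 + 0.2536) / 0.4269 = 0.6188 ≈ 0.62
d₂ = 0.6188 − 0.4269 = 0.1918 ≈ 0.19
exp(−rT) = exp(−0.065·2.5) = 0.8500
N(−d₂) = N(-0.19) = 0.4247;  N(−d₁) = N(-0.62) = 0.2676
P = 378·0.8500·0.4247 − 382·0.2676 = 136.4561 − 102.2232 = 34.2329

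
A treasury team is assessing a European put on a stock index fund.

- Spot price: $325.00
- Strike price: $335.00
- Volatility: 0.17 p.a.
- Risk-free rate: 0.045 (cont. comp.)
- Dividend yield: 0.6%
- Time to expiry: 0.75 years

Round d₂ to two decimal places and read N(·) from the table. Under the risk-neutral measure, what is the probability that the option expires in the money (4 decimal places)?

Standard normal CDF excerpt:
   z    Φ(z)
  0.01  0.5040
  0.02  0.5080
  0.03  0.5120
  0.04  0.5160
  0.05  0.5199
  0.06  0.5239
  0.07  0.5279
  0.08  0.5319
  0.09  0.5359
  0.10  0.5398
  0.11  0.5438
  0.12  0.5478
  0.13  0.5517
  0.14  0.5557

T = 0.75;  σ√T = 0.1472
ln(S/K) + (r − q + σ²/2)T = ln(325/335) + (0.045 − 0.006 + 0.17²/2)·0.75 = -0.0303 + 0.0401 = 0.0098
d₁ = 0.0098 / 0.1472 = 0.0664 ≈ 0.07
d₂ = d₁ − σ√T = 0.0664 − 0.1472 = -0.0808 ≈ -0.08
Pr(exercise) under Q = N(−d₂) = N(0.08) = 0.5319

0.5319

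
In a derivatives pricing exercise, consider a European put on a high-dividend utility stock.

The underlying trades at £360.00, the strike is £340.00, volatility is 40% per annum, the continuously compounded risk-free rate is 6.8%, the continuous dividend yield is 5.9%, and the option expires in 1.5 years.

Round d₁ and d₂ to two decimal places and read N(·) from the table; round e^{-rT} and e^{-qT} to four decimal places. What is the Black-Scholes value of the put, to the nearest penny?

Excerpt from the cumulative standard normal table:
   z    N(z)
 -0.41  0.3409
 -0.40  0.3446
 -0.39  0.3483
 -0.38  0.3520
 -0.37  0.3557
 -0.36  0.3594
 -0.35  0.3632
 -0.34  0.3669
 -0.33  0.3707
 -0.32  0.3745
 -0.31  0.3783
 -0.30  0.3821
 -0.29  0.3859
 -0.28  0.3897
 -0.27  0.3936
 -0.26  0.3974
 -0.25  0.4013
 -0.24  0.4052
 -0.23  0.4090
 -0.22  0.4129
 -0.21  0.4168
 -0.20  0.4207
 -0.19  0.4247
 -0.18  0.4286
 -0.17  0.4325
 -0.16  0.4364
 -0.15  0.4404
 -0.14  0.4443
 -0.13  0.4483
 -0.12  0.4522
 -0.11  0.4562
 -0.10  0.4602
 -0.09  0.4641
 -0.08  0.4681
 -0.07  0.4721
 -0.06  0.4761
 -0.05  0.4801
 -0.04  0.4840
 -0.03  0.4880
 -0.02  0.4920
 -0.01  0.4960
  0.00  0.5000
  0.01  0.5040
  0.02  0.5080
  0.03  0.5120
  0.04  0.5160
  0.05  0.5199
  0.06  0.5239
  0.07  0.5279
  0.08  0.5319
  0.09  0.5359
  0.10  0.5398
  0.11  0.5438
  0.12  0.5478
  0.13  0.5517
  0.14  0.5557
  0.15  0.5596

σ√T = 0.4·√1.5 = 0.4899
d₁ = [ln(360/340) + (0.068 − 0.059 + ½·0.4²)·1.5] / (σ√T) = (0.0572 + 0.1335) / 0.4899 = 0.3892 which rounds to 0.39
d₂ = 0.3892 − 0.4899 = -0.1007 which rounds to -0.10
e^(−qT) = e^(−0.059·1.5) = 0.9153;  e^(−rT) = e^(−0.068·1.5) = 0.9030
N(−d₂) = N(0.10) = 0.5398;  N(−d₁) = N(-0.39) = 0.3483
P = 340·0.9030·0.5398 − 360·0.9153·0.3483 = 165.7294 − 114.7676 = 50.9618

£50.96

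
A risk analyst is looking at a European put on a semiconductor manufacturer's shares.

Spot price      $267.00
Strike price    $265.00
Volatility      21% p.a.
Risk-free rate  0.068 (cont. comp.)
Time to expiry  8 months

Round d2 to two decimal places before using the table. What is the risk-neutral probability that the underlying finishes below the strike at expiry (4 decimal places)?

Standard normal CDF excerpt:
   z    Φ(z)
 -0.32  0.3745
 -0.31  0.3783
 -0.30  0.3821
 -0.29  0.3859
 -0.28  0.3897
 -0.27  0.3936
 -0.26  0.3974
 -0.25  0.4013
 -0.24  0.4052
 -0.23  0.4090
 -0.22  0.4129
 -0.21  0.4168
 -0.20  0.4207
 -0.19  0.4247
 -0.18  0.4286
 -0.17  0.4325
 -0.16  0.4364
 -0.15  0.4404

0.4129

T = 0.6667;  σ√T = 0.1715
d₁ = [ln(267/265) + (0.068 + 0.21²/2)·0.6667] / 0.1715 = [0.0075 + 0.0600] / 0.1715 = 0.3940 ⇒ 0.39
d₂ = d₁ − σ√T = 0.3940 − 0.1715 = 0.2225 ⇒ 0.22
Pr(exercise) under Q = N(−d₂) = N(-0.22) = 0.4129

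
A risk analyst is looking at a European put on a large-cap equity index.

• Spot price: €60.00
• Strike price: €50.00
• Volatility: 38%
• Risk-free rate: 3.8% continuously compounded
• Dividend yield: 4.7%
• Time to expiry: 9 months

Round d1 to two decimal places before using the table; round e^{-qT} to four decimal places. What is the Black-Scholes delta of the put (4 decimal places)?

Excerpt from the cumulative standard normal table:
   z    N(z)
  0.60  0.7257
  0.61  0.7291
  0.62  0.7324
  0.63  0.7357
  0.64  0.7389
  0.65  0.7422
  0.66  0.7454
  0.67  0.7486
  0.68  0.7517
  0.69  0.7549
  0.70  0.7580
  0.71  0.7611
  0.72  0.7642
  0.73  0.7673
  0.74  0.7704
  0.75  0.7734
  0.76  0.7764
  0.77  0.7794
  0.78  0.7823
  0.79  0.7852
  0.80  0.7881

σ√T = 0.38·√0.75 = 0.3291
ln(S/K) + (r − q + σ²/2)T = ln(60/50) + (0.038 − 0.047 + 0.38²/2)·0.75 = 0.1823 + 0.0474 = 0.2297
d₁ = 0.2297 / 0.3291 = 0.6981 which rounds to 0.70
N(d₁) = N(0.70) = 0.7580
Δ_put = e^(−qT)·(N(d₁) − 1) = 0.9654·(0.7580 − 1) = -0.2336

-0.2336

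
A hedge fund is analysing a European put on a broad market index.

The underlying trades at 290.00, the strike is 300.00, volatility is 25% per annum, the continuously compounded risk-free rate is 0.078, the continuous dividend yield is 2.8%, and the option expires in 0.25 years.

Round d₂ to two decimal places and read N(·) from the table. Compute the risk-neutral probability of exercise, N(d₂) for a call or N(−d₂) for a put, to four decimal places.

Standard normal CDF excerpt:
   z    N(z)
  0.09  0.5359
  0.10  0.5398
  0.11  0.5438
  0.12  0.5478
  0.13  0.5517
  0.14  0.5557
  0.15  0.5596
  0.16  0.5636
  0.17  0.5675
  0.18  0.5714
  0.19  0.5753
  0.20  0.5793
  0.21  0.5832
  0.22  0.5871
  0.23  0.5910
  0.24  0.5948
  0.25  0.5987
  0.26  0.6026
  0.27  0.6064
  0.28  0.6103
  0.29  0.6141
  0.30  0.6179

0.5910

σ√T = 0.25 × 0.5000 = 0.1250
d₁ = [ln(290/300) + (0.078 − 0.028 + ½·0.25²)·0.25] / (σ√T) = (-0.0339 + 0.0203) / 0.1250 = -0.1087 ≈ -0.11
d₂ = -0.1087 − 0.1250 = -0.2337 ≈ -0.23
Risk-neutral Pr[S_T < K] = N(−d₂) = N(0.23) = 0.5910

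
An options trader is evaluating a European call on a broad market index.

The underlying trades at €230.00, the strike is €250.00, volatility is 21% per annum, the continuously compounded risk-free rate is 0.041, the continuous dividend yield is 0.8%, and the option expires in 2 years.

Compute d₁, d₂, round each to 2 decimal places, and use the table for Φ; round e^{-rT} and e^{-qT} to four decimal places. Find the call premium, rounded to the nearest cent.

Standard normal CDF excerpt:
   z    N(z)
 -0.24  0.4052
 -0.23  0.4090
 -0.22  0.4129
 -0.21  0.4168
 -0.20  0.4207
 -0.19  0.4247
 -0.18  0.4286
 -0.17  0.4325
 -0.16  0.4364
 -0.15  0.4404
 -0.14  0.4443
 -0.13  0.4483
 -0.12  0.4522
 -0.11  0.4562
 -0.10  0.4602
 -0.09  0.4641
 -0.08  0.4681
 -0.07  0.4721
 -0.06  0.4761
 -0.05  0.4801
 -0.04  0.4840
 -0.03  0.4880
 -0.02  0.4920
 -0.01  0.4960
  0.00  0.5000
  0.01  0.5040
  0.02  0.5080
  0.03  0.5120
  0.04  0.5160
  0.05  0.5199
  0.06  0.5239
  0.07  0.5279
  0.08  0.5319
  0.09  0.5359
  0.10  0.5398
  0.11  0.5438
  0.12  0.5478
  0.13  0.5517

σ√T = 0.21 × 1.4142 = 0.2970
d₁ = [ln(230/250) + (0.041 − 0.008 + 0.21²/2)·2] / 0.2970 = [-0.0834 + 0.1101] / 0.2970 = 0.0900 → 0.09
d₂ = d₁ − σ√T = 0.0900 − 0.2970 = -0.2070 → -0.21
exp(−qT) = exp(−0.008·2) = 0.9841;  exp(−rT) = exp(−0.041·2) = 0.9213
C = 230·0.9841·N(0.09) − 250·0.9213·N(-0.21) = 230·0.9841·0.5359 − 250·0.9213·0.4168 = 121.2972 − 95.9995 = 25.2978

€25.30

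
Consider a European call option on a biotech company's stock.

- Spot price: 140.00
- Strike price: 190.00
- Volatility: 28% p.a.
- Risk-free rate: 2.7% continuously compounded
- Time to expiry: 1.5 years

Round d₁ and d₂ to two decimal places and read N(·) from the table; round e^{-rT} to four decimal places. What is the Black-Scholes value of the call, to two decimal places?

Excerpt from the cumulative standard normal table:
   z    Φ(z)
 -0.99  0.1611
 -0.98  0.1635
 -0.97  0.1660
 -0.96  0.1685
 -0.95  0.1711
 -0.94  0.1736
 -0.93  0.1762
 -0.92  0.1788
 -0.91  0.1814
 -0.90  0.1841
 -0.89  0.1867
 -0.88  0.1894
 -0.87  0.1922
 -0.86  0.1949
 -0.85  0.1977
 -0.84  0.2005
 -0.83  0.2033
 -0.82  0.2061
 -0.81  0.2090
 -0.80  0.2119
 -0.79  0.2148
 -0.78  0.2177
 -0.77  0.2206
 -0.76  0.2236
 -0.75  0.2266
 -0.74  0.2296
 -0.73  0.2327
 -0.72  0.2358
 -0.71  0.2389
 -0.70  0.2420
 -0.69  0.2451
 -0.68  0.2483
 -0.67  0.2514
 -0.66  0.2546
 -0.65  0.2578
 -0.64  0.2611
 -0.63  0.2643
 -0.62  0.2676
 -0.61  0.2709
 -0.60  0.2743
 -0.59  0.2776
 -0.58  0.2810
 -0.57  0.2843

σ√T = 0.28·√1.5 = 0.3429
d₁ = [ln(140/190) + (0.027 + 0.28²/2)·1.5] / 0.3429 = [-0.3054 + 0.0993] / 0.3429 = -0.6009 ≈ -0.60
d₂ = d₁ − σ√T = -0.6009 − 0.3429 = -0.9439 ≈ -0.94
exp(−rT) = exp(−0.027·1.5) = 0.9603
C = 140·N(-0.60) − 190·0.9603·N(-0.94) = 140·0.2743 − 190·0.9603·0.1736 = 38.4020 − 31.6745 = 6.7275

6.73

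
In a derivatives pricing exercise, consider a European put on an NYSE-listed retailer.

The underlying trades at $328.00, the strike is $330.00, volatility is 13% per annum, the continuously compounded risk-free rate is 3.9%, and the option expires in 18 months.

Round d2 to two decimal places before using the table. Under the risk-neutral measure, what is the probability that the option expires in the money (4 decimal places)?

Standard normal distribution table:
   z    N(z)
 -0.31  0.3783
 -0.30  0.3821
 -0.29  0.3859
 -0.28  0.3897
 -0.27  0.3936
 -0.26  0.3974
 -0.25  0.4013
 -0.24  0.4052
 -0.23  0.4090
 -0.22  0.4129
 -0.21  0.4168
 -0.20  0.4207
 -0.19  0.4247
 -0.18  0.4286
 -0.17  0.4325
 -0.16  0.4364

0.4013

σ√T = 0.13 × 1.2247 = 0.1592
d₁ = [ln(328/330) + (0.039 + ½·0.13²)·1.5] / (σ√T) = (-0.0061 + 0.0712) / 0.1592 = 0.4089 which rounds to 0.41
d₂ = 0.4089 − 0.1592 = 0.2496 which rounds to 0.25
Risk-neutral Pr[S_T < K] = N(−d₂) = N(-0.25) = 0.4013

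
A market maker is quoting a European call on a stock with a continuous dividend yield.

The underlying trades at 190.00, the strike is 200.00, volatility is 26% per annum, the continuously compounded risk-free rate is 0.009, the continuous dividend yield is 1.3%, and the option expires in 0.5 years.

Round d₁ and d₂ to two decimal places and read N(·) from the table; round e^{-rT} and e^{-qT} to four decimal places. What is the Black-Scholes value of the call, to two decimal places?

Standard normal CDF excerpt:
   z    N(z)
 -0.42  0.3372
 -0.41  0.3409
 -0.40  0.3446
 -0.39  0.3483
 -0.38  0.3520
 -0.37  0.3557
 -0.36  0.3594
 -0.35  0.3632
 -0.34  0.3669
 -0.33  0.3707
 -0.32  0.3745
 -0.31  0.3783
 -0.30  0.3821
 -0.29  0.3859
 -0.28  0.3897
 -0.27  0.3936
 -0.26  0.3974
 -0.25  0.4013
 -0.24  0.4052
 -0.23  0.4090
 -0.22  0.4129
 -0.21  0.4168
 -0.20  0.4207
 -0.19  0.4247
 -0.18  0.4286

9.33

σ√T = 0.26 × 0.7071 = 0.1838
ln(S/K) + (r − q + σ²/2)T = ln(190/200) + (0.009 − 0.013 + 0.26²/2)·0.5 = -0.0513 + 0.0149 = -0.0364
d₁ = -0.0364 / 0.1838 = -0.1980 which rounds to -0.20
d₂ = d₁ − σ√T = -0.1980 − 0.1838 = -0.3818 which rounds to -0.38
exp(−qT) = exp(−0.013·0.5) = 0.9935;  exp(−rT) = exp(−0.009·0.5) = 0.9955
N(d₁) = N(-0.20) = 0.4207;  N(d₂) = N(-0.38) = 0.3520
C = 190·0.9935·0.4207 − 200·0.9955·0.3520 = 79.4134 − 70.0832 = 9.3302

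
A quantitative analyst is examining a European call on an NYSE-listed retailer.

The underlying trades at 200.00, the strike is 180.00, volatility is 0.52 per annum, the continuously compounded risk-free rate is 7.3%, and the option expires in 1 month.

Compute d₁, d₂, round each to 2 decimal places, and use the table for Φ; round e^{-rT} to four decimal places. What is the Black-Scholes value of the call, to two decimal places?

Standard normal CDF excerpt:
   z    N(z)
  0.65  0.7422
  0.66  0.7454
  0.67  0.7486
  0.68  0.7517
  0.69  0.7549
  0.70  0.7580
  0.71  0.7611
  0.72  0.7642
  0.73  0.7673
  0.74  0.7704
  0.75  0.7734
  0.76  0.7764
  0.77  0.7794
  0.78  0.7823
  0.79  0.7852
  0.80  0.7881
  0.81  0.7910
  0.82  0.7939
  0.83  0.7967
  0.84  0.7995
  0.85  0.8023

24.85

T = 0.08333;  σ√T = 0.1501
d₁ = [ln(200/180) + (0.073 + 0.52²/2)·0.08333] / 0.1501 = [0.1054 + 0.0173] / 0.1501 = 0.8175 ≈ 0.82
d₂ = d₁ − σ√T = 0.8175 − 0.1501 = 0.6674 ≈ 0.67
exp(−rT) = exp(−0.073·0.08333) = 0.9939
N(d₁) = N(0.82) = 0.7939;  N(d₂) = N(0.67) = 0.7486
C = 200·0.7939 − 180·0.9939·0.7486 = 158.7800 − 133.9260 = 24.8540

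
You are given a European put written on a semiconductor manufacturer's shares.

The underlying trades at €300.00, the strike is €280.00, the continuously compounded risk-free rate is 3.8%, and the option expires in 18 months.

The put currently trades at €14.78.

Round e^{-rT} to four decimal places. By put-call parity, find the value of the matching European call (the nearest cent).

exp(−rT) = exp(−0.038·1.5) = 0.9446
Put-call parity: C − P = S − K·e^(−rT) = 300 − 280·0.9446 = 300 − 264.4880 = 35.5120
C = P + (C − P) = 14.78 + (35.5120) = 50.2920

€50.29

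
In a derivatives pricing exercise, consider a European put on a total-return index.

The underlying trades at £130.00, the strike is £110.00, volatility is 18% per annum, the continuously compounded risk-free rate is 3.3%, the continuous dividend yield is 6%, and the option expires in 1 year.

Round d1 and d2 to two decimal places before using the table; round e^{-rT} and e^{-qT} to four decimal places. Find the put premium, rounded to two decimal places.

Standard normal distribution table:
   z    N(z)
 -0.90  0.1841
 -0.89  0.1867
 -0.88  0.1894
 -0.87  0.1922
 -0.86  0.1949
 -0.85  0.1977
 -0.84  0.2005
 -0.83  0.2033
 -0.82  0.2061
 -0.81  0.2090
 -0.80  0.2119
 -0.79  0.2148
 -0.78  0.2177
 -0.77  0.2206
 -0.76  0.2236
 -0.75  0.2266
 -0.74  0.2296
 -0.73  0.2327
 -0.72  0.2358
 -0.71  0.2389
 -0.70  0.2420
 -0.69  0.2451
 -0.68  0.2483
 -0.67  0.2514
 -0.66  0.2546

£2.55

σ√T = 0.18 × 1.0000 = 0.1800
d₁ = [ln(130/110) + (0.033 − 0.06 + 0.18²/2)·1] / 0.1800 = [0.1671 − 0.0108] / 0.1800 = 0.8681 which rounds to 0.87
d₂ = d₁ − σ√T = 0.8681 − 0.1800 = 0.6881 which rounds to 0.69
e^(−qT) = e^(−0.06·1) = 0.9418;  e^(−rT) = e^(−0.033·1) = 0.9675
N(−d₂) = N(-0.69) = 0.2451;  N(−d₁) = N(-0.87) = 0.1922
P = 110·0.9675·0.2451 − 130·0.9418·0.1922 = 26.0848 − 23.5318 = 2.5530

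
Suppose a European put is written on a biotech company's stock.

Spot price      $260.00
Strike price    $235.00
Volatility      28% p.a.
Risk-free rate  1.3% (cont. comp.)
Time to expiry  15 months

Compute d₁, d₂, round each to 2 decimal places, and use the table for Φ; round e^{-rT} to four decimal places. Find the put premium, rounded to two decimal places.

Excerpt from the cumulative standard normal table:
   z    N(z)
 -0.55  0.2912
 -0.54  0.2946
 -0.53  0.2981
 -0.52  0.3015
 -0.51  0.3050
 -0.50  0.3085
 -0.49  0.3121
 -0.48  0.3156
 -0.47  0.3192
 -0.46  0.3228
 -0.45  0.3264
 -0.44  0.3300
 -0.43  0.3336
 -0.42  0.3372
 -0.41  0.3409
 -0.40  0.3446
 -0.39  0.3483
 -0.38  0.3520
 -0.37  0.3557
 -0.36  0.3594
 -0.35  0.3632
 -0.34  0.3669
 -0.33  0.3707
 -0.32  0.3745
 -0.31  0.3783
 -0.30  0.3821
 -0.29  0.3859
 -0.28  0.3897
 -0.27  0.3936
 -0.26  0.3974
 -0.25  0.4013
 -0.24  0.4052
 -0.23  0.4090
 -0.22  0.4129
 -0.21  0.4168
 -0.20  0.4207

T = 1.25;  σ√T = 0.3130
d₁ = [ln(260/235) + (0.013 + 0.28²/2)·1.25] / 0.3130 = [0.1011 + 0.0653] / 0.3130 = 0.5314 ⇒ 0.53
d₂ = d₁ − σ√T = 0.5314 − 0.3130 = 0.2183 ⇒ 0.22
exp(−rT) = exp(−0.013·1.25) = 0.9839
N(−d₂) = N(-0.22) = 0.4129;  N(−d₁) = N(-0.53) = 0.2981
P = 235·0.9839·0.4129 − 260·0.2981 = 95.4693 − 77.5060 = 17.9633

$17.96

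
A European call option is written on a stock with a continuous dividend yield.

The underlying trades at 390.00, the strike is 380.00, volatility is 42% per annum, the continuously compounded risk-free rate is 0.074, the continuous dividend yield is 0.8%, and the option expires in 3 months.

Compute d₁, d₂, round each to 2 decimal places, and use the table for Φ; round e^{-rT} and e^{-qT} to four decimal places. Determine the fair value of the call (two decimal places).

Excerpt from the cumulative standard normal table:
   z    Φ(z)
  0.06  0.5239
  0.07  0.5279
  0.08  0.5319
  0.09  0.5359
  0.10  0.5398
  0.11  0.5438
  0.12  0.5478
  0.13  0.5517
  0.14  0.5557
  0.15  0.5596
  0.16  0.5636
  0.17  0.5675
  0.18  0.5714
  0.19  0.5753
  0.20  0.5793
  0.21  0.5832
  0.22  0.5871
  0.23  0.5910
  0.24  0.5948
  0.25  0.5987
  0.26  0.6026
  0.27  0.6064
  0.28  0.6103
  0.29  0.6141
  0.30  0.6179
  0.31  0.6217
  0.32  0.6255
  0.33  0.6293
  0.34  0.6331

40.61

σ√T = 0.42 × 0.5000 = 0.2100
d₁ = [ln(390/380) + (0.074 − 0.008 + 0.42²/2)·0.25] / 0.2100 = [0.0260 + 0.0386] / 0.2100 = 0.3073 ≈ 0.31
d₂ = d₁ − σ√T = 0.3073 − 0.2100 = 0.0973 ≈ 0.10
exp(−qT) = exp(−0.008·0.25) = 0.9980;  exp(−rT) = exp(−0.074·0.25) = 0.9817
C = 390·0.9980·N(0.31) − 380·0.9817·N(0.10) = 390·0.9980·0.6217 − 380·0.9817·0.5398 = 241.9781 − 201.3702 = 40.6078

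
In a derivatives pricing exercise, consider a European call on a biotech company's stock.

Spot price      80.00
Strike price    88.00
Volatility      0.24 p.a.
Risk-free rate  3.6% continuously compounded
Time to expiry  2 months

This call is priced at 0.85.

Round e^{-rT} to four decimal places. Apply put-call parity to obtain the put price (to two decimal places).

8.32

exp(−rT) = exp(−0.036·0.1667) = 0.9940
Put-call parity: C − P = S − K·e^(−rT) = 80 − 88·0.9940 = 80 − 87.4720 = -7.4720
P = C − (C − P) = 0.85 − (-7.4720) = 8.3220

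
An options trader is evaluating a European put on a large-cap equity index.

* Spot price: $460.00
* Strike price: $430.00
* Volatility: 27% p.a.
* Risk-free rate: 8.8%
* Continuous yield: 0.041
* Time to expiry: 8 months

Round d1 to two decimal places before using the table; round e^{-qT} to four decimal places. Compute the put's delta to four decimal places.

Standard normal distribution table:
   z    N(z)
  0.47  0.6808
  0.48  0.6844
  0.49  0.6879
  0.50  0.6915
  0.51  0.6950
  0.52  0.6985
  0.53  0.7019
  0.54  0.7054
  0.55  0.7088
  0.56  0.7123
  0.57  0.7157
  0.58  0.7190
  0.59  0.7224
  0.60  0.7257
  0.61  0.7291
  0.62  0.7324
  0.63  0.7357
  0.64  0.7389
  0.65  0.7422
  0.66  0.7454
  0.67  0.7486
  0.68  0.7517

-0.2799

σ√T = 0.27·√0.6667 = 0.2205
ln(S/K) + (r − q + σ²/2)T = ln(460/430) + (0.088 − 0.041 + 0.27²/2)·0.6667 = 0.0674 + 0.0556 = 0.1231
d₁ = 0.1231 / 0.2205 = 0.5583 which rounds to 0.56
N(d₁) = N(0.56) = 0.7123
Δ_put = exp(−qT)·(N(d₁) − 1) = 0.9730·(0.7123 − 1) = -0.2799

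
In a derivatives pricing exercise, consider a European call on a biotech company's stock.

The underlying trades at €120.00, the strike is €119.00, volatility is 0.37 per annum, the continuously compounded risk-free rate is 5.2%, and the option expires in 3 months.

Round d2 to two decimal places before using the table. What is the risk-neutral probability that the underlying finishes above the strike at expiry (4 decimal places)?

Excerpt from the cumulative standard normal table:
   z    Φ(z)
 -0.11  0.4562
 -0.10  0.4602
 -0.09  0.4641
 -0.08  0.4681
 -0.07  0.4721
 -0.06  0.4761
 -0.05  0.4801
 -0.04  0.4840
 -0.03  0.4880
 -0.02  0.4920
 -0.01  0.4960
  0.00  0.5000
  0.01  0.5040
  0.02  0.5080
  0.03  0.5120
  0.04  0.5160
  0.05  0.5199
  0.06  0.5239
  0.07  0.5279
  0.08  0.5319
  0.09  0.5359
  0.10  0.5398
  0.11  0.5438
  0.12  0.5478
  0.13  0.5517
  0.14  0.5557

0.5080

σ√T = 0.37 × 0.5000 = 0.1850
d₁ = [ln(120/119) + (0.052 + ½·0.37²)·0.25] / (σ√T) = (0.0084 + 0.0301) / 0.1850 = 0.2080 ⇒ 0.21
d₂ = 0.2080 − 0.1850 = 0.0230 ⇒ 0.02
Risk-neutral Pr[S_T > K] = N(d₂) = N(0.02) = 0.5080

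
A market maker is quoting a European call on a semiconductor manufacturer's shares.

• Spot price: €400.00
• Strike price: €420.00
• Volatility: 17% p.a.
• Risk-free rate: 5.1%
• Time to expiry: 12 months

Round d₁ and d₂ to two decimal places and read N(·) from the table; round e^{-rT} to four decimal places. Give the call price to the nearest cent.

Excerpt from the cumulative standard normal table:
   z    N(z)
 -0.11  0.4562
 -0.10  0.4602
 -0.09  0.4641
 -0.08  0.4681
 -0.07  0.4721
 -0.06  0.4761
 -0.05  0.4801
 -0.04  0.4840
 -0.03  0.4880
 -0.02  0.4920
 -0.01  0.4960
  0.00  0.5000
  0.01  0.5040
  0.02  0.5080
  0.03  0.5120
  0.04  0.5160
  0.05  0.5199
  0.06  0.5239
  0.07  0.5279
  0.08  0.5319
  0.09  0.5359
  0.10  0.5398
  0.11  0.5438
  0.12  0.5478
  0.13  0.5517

T = 1;  σ√T = 0.1700
ln(S/K) + (r + σ²/2)T = ln(400/420) + (0.051 + 0.17²/2)·1 = -0.0488 + 0.0654 = 0.0167
d₁ = 0.0167 / 0.1700 = 0.0980 which rounds to 0.10
d₂ = d₁ − σ√T = 0.0980 − 0.1700 = -0.0720 which rounds to -0.07
e^(−rT) = e^(−0.051·1) = 0.9503
N(d₁) = N(0.10) = 0.5398;  N(d₂) = N(-0.07) = 0.4721
C = 400·0.5398 − 420·0.9503·0.4721 = 215.9200 − 188.4274 = 27.4926

€27.49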